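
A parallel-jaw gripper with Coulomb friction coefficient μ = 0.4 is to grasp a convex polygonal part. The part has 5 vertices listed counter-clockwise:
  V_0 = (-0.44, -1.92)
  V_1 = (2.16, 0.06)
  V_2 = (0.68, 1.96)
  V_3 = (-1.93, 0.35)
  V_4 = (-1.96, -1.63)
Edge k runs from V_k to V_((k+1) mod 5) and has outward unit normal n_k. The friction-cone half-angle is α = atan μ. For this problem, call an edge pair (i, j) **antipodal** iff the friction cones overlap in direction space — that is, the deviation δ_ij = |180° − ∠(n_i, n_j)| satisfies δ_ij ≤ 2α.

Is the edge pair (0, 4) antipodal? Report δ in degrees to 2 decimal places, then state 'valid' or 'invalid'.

α = atan 0.4 = 21.80°;  2α = 43.60°
edge 0: e_0 = (+2.60, +1.98);  n_0 = (+0.6059, -0.7956)
edge 4: e_4 = (+1.52, -0.29);  n_4 = (-0.1874, -0.9823)
∠(n_0, n_4) = 48.09°
δ = |180° − 48.09°| = 131.91°
131.91° > 2α = 43.60°  →  invalid

δ = 131.91°, invalid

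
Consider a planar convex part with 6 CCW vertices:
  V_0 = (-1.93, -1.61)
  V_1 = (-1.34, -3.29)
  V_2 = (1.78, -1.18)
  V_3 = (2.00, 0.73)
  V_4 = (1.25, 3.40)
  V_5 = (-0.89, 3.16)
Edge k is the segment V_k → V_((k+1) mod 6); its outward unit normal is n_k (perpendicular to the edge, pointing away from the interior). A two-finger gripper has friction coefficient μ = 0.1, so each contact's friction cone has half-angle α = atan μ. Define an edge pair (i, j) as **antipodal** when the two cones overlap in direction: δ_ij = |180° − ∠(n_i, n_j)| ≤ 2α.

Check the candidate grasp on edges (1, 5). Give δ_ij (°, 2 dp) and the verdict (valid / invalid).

α = atan 0.1 = 5.71°;  2α = 11.42°
edge 1: e_1 = (+3.12, +2.11);  n_1 = (+0.5602, -0.8284)
edge 5: e_5 = (-1.04, -4.77);  n_5 = (-0.9770, +0.2130)
∠(n_1, n_5) = 136.37°
δ = |180° − 136.37°| = 43.63°
43.63° > 2α = 11.42°  →  invalid

δ = 43.63°, invalid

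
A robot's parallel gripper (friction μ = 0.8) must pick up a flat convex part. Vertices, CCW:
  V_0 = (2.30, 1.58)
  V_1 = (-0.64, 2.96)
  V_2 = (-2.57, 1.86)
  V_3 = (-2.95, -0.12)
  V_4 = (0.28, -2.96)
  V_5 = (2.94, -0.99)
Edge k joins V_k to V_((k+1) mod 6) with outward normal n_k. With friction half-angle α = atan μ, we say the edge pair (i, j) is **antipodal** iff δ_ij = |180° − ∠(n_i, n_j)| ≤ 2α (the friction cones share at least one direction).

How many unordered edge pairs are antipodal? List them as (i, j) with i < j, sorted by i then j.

count = 9; pairs: (0,2), (0,3), (0,4), (1,3), (1,4), (1,5), (2,4), (2,5), (3,5)

α = atan 0.8 = 38.66°;  2α = 77.32°
n_0 = (+0.4249, +0.9052)
n_1 = (-0.4952, +0.8688)
n_2 = (-0.9821, +0.1885)
n_3 = (-0.6603, -0.7510)
n_4 = (+0.5952, -0.8036)
n_5 = (+0.9704, +0.2416)
  (0,1): δ = 125.17°  ·
  (0,2): δ = 75.72°  ✓
  (0,3): δ = 16.18°  ✓
  (0,4): δ = 61.67°  ✓
  (0,5): δ = 129.13°  ·
  (1,2): δ = 130.54°  ·
  (1,3): δ = 71.00°  ✓
  (1,4): δ = 6.84°  ✓
  (1,5): δ = 74.30°  ✓
  (2,3): δ = 120.46°  ·
  (2,4): δ = 42.61°  ✓
  (2,5): δ = 24.85°  ✓
  (3,4): δ = 102.15°  ·
  (3,5): δ = 34.69°  ✓
  (4,5): δ = 112.54°  ·
antipodal pairs: 9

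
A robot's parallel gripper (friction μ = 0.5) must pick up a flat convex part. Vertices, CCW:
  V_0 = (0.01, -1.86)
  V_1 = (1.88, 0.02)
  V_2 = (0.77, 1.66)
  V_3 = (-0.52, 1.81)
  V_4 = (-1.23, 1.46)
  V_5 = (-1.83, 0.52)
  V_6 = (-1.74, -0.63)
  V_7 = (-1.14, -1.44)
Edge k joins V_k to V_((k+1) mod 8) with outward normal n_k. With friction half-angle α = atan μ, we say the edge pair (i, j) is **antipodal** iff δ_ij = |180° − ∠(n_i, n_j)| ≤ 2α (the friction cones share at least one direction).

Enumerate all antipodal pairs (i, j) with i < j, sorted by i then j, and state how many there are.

α = atan 0.5 = 26.57°;  2α = 53.13°
n_0 = (+0.7090, -0.7052)
n_1 = (+0.8281, +0.5605)
n_2 = (+0.1155, +0.9933)
n_3 = (-0.4422, +0.8969)
n_4 = (-0.8429, +0.5380)
n_5 = (-0.9970, -0.0780)
n_6 = (-0.8036, -0.5952)
n_7 = (-0.3431, -0.9393)
  (0,1): δ = 101.06°  ·
  (0,2): δ = 51.79°  ✓
  (0,3): δ = 18.91°  ✓
  (0,4): δ = 12.30°  ✓
  (0,5): δ = 49.32°  ✓
  (0,6): δ = 81.38°  ·
  (0,7): δ = 114.78°  ·
  (1,2): δ = 130.72°  ·
  (1,3): δ = 97.85°  ·
  (1,4): δ = 66.64°  ·
  (1,5): δ = 29.62°  ✓
  (1,6): δ = 2.44°  ✓
  (1,7): δ = 35.85°  ✓
  (2,3): δ = 147.13°  ·
  (2,4): δ = 115.92°  ·
  (2,5): δ = 78.89°  ·
  (2,6): δ = 46.84°  ✓
  (2,7): δ = 13.43°  ✓
  (3,4): δ = 148.79°  ·
  (3,5): δ = 111.77°  ·
  (3,6): δ = 79.71°  ·
  (3,7): δ = 46.30°  ✓
  (4,5): δ = 142.98°  ·
  (4,6): δ = 110.92°  ·
  (4,7): δ = 77.51°  ·
  (5,6): δ = 147.95°  ·
  (5,7): δ = 114.54°  ·
  (6,7): δ = 146.59°  ·
antipodal pairs: 10

count = 10; pairs: (0,2), (0,3), (0,4), (0,5), (1,5), (1,6), (1,7), (2,6), (2,7), (3,7)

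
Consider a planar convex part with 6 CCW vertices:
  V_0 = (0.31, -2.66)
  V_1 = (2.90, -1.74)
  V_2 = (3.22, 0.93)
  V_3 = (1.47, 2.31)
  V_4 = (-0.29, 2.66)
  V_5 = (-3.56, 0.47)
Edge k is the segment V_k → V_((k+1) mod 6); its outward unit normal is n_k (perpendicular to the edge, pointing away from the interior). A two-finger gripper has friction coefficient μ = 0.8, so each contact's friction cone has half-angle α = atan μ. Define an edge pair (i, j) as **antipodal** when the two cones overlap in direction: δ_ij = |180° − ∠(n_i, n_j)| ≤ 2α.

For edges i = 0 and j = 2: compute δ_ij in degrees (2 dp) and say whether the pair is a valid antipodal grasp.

α = atan 0.8 = 38.66°;  2α = 77.32°
edge 0: e_0 = (+2.59, +0.92);  n_0 = (+0.3347, -0.9423)
edge 2: e_2 = (-1.75, +1.38);  n_2 = (+0.6192, +0.7852)
∠(n_0, n_2) = 122.19°
δ = |180° − 122.19°| = 57.81°
57.81° ≤ 2α = 77.32°  →  valid

δ = 57.81°, valid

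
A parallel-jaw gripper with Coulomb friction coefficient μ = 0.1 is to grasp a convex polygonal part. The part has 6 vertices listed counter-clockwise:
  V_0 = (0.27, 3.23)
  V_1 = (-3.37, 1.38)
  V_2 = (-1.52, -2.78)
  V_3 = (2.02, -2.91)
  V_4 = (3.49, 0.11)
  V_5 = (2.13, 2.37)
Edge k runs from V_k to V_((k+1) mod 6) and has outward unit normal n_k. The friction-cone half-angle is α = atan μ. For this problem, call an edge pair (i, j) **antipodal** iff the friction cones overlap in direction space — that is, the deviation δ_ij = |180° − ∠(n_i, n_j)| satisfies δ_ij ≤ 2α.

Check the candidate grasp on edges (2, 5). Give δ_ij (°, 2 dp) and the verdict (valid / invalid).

δ = 22.71°, invalid

α = atan 0.1 = 5.71°;  2α = 11.42°
edge 2: e_2 = (+3.54, -0.13);  n_2 = (-0.0367, -0.9993)
edge 5: e_5 = (-1.86, +0.86);  n_5 = (+0.4197, +0.9077)
∠(n_2, n_5) = 157.29°
δ = |180° − 157.29°| = 22.71°
22.71° > 2α = 11.42°  →  invalid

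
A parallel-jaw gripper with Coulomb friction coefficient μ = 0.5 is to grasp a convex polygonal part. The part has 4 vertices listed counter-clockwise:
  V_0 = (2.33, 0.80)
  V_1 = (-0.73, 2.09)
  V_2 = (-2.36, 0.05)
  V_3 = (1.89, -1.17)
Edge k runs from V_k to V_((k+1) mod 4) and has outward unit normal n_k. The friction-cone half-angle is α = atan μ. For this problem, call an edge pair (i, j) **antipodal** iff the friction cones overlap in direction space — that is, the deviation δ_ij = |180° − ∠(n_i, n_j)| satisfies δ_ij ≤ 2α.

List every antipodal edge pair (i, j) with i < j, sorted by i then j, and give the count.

count = 2; pairs: (0,2), (1,3)

α = atan 0.5 = 26.57°;  2α = 53.13°
n_0 = (+0.3885, +0.9215)
n_1 = (-0.7812, +0.6242)
n_2 = (-0.2759, -0.9612)
n_3 = (+0.9760, -0.2180)
  (0,1): δ = 105.77°  ·
  (0,2): δ = 6.84°  ✓
  (0,3): δ = 100.27°  ·
  (1,2): δ = 67.39°  ·
  (1,3): δ = 26.04°  ✓
  (2,3): δ = 86.57°  ·
antipodal pairs: 2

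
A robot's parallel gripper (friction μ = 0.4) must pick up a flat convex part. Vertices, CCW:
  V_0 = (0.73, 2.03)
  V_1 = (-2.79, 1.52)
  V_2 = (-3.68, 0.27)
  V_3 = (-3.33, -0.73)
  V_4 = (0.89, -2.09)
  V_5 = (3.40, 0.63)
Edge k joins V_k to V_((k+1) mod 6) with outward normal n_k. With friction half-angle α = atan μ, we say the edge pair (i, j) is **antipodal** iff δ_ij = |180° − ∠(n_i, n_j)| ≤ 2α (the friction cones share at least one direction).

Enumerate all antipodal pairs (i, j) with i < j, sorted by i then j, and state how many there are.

α = atan 0.4 = 21.80°;  2α = 43.60°
n_0 = (-0.1434, +0.9897)
n_1 = (-0.8146, +0.5800)
n_2 = (-0.9439, -0.3304)
n_3 = (-0.3067, -0.9518)
n_4 = (+0.7349, -0.6782)
n_5 = (+0.4644, +0.8856)
  (0,1): δ = 133.69°  ·
  (0,2): δ = 78.95°  ·
  (0,3): δ = 26.11°  ✓
  (0,4): δ = 39.06°  ✓
  (0,5): δ = 144.09°  ·
  (1,2): δ = 125.26°  ·
  (1,3): δ = 72.41°  ·
  (1,4): δ = 7.25°  ✓
  (1,5): δ = 97.78°  ·
  (2,3): δ = 127.15°  ·
  (2,4): δ = 61.99°  ·
  (2,5): δ = 43.04°  ✓
  (3,4): δ = 114.84°  ·
  (3,5): δ = 9.81°  ✓
  (4,5): δ = 74.97°  ·
antipodal pairs: 5

count = 5; pairs: (0,3), (0,4), (1,4), (2,5), (3,5)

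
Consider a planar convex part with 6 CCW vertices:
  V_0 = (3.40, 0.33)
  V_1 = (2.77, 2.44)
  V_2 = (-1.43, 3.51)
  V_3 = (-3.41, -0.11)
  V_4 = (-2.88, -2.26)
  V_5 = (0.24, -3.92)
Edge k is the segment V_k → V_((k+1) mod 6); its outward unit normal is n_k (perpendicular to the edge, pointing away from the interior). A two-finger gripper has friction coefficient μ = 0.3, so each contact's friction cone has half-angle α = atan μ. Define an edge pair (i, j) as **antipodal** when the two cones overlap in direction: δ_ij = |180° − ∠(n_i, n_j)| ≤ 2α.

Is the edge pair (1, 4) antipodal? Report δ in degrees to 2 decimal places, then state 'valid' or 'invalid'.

α = atan 0.3 = 16.70°;  2α = 33.40°
edge 1: e_1 = (-4.20, +1.07);  n_1 = (+0.2469, +0.9690)
edge 4: e_4 = (+3.12, -1.66);  n_4 = (-0.4697, -0.8828)
∠(n_1, n_4) = 166.28°
δ = |180° − 166.28°| = 13.72°
13.72° ≤ 2α = 33.40°  →  valid

δ = 13.72°, valid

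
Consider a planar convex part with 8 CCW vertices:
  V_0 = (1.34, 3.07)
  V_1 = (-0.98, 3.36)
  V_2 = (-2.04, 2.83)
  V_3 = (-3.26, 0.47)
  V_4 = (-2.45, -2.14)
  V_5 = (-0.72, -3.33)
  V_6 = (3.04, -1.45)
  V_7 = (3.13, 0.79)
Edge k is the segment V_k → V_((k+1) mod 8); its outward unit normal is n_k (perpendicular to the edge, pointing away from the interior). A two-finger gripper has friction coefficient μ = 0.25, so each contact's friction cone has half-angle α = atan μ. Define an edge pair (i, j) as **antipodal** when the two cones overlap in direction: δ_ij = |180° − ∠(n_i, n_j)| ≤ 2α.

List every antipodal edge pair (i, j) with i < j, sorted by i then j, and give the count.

α = atan 0.25 = 14.04°;  2α = 28.07°
n_0 = (+0.1240, +0.9923)
n_1 = (-0.4472, +0.8944)
n_2 = (-0.8883, +0.4592)
n_3 = (-0.9551, -0.2964)
n_4 = (-0.5667, -0.8239)
n_5 = (+0.4472, -0.8944)
n_6 = (+0.9992, -0.0401)
n_7 = (+0.7866, +0.6175)
  (0,1): δ = 146.31°  ·
  (0,2): δ = 110.21°  ·
  (0,3): δ = 65.63°  ·
  (0,4): δ = 27.40°  ✓
  (0,5): δ = 33.69°  ·
  (0,6): δ = 94.82°  ·
  (0,7): δ = 135.26°  ·
  (1,2): δ = 143.90°  ·
  (1,3): δ = 99.32°  ·
  (1,4): δ = 61.09°  ·
  (1,5): δ = 0.00°  ✓
  (1,6): δ = 61.13°  ·
  (1,7): δ = 101.57°  ·
  (2,3): δ = 135.42°  ·
  (2,4): δ = 97.19°  ·
  (2,5): δ = 36.10°  ·
  (2,6): δ = 25.04°  ✓
  (2,7): δ = 65.47°  ·
  (3,4): δ = 141.76°  ·
  (3,5): δ = 80.68°  ·
  (3,6): δ = 19.54°  ✓
  (3,7): δ = 20.89°  ✓
  (4,5): δ = 118.91°  ·
  (4,6): δ = 57.78°  ·
  (4,7): δ = 17.34°  ✓
  (5,6): δ = 118.87°  ·
  (5,7): δ = 78.43°  ·
  (6,7): δ = 139.56°  ·
antipodal pairs: 6

count = 6; pairs: (0,4), (1,5), (2,6), (3,6), (3,7), (4,7)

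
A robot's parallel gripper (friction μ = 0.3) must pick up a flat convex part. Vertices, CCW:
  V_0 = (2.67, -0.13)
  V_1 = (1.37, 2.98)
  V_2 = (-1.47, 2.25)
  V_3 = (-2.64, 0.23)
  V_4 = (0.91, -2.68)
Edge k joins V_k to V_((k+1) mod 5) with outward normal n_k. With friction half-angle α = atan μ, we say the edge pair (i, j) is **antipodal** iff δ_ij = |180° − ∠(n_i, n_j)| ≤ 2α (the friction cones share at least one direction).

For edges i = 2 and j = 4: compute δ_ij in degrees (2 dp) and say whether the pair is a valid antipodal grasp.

α = atan 0.3 = 16.70°;  2α = 33.40°
edge 2: e_2 = (-1.17, -2.02);  n_2 = (-0.8653, +0.5012)
edge 4: e_4 = (+1.76, +2.55);  n_4 = (+0.8230, -0.5680)
∠(n_2, n_4) = 175.47°
δ = |180° − 175.47°| = 4.53°
4.53° ≤ 2α = 33.40°  →  valid

δ = 4.53°, valid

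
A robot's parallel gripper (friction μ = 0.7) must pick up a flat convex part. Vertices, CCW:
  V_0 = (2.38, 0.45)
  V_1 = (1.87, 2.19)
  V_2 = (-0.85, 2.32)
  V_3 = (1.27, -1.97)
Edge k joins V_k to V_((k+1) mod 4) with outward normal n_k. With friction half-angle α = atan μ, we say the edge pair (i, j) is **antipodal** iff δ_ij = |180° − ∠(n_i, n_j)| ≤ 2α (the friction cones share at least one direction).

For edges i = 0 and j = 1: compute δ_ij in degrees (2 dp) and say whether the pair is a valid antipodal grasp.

α = atan 0.7 = 34.99°;  2α = 69.98°
edge 0: e_0 = (-0.51, +1.74);  n_0 = (+0.9596, +0.2813)
edge 1: e_1 = (-2.72, +0.13);  n_1 = (+0.0477, +0.9989)
∠(n_0, n_1) = 70.93°
δ = |180° − 70.93°| = 109.07°
109.07° > 2α = 69.98°  →  invalid

δ = 109.07°, invalid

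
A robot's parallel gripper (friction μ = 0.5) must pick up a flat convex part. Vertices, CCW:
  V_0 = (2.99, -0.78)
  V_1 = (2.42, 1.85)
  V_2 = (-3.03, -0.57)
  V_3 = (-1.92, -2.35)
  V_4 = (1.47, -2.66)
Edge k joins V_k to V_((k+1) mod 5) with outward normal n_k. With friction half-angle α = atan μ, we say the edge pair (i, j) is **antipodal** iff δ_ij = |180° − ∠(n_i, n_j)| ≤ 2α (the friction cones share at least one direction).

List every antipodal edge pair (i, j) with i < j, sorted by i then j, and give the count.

count = 3; pairs: (0,2), (1,3), (1,4)

α = atan 0.5 = 26.57°;  2α = 53.13°
n_0 = (+0.9773, +0.2118)
n_1 = (-0.4058, +0.9139)
n_2 = (-0.8485, -0.5291)
n_3 = (-0.0911, -0.9958)
n_4 = (+0.7776, -0.6287)
  (0,1): δ = 78.29°  ·
  (0,2): δ = 19.72°  ✓
  (0,3): δ = 72.55°  ·
  (0,4): δ = 128.82°  ·
  (1,2): δ = 82.00°  ·
  (1,3): δ = 29.17°  ✓
  (1,4): δ = 27.10°  ✓
  (2,3): δ = 127.17°  ·
  (2,4): δ = 70.90°  ·
  (3,4): δ = 123.73°  ·
antipodal pairs: 3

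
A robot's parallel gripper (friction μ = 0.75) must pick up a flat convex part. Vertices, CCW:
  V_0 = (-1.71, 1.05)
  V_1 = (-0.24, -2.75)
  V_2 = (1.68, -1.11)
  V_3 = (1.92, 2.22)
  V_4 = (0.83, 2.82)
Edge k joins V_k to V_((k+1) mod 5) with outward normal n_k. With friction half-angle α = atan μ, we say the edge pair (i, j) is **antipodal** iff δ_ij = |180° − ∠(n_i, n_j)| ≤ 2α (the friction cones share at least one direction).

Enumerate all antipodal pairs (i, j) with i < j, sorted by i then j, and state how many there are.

count = 6; pairs: (0,1), (0,2), (0,3), (1,3), (1,4), (2,4)

α = atan 0.75 = 36.87°;  2α = 73.74°
n_0 = (-0.9326, -0.3608)
n_1 = (+0.6495, -0.7604)
n_2 = (+0.9974, -0.0719)
n_3 = (+0.4822, +0.8760)
n_4 = (-0.5717, +0.8204)
  (0,1): δ = 70.65°  ✓
  (0,2): δ = 25.27°  ✓
  (0,3): δ = 40.02°  ✓
  (0,4): δ = 103.72°  ·
  (1,2): δ = 134.63°  ·
  (1,3): δ = 69.33°  ✓
  (1,4): δ = 5.63°  ✓
  (2,3): δ = 114.71°  ·
  (2,4): δ = 51.01°  ✓
  (3,4): δ = 116.30°  ·
antipodal pairs: 6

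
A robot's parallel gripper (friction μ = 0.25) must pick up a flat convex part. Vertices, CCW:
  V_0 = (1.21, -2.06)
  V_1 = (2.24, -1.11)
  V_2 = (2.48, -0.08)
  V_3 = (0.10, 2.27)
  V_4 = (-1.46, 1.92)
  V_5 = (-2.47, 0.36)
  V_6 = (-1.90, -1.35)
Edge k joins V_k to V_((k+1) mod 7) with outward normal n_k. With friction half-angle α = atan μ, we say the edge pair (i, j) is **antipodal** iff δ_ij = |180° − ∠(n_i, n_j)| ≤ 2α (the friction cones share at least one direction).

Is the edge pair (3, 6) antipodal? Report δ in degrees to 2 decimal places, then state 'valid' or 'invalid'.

δ = 25.51°, valid

α = atan 0.25 = 14.04°;  2α = 28.07°
edge 3: e_3 = (-1.56, -0.35);  n_3 = (-0.2189, +0.9757)
edge 6: e_6 = (+3.11, -0.71);  n_6 = (-0.2226, -0.9749)
∠(n_3, n_6) = 154.49°
δ = |180° − 154.49°| = 25.51°
25.51° ≤ 2α = 28.07°  →  valid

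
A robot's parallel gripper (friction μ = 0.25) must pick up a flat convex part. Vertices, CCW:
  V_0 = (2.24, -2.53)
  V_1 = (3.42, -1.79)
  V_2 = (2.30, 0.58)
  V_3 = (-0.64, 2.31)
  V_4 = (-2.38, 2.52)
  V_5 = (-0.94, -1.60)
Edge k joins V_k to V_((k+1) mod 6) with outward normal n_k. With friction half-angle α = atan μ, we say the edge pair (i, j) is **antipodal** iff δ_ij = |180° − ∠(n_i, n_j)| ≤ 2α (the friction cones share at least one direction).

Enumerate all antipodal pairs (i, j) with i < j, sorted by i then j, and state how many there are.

α = atan 0.25 = 14.04°;  2α = 28.07°
n_0 = (+0.5313, -0.8472)
n_1 = (+0.9041, +0.4273)
n_2 = (+0.5071, +0.8619)
n_3 = (+0.1198, +0.9928)
n_4 = (-0.9440, -0.3299)
n_5 = (-0.2807, -0.9598)
  (0,1): δ = 96.80°  ·
  (0,2): δ = 62.57°  ·
  (0,3): δ = 38.97°  ·
  (0,4): δ = 77.17°  ·
  (0,5): δ = 131.61°  ·
  (1,2): δ = 145.77°  ·
  (1,3): δ = 122.18°  ·
  (1,4): δ = 6.03°  ✓
  (1,5): δ = 48.40°  ·
  (2,3): δ = 156.41°  ·
  (2,4): δ = 40.26°  ·
  (2,5): δ = 14.17°  ✓
  (3,4): δ = 63.85°  ·
  (3,5): δ = 9.42°  ✓
  (4,5): δ = 125.57°  ·
antipodal pairs: 3

count = 3; pairs: (1,4), (2,5), (3,5)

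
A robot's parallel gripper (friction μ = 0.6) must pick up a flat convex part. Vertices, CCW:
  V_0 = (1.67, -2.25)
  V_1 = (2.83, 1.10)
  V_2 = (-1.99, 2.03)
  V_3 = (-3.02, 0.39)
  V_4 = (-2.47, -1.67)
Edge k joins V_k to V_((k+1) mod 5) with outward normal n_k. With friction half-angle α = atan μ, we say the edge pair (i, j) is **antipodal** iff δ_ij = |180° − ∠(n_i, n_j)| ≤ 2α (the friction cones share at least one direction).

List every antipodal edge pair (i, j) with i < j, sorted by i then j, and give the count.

α = atan 0.6 = 30.96°;  2α = 61.93°
n_0 = (+0.9450, -0.3272)
n_1 = (+0.1895, +0.9819)
n_2 = (-0.8468, +0.5319)
n_3 = (-0.9662, -0.2580)
n_4 = (-0.1387, -0.9903)
  (0,1): δ = 81.82°  ·
  (0,2): δ = 13.03°  ✓
  (0,3): δ = 34.05°  ✓
  (0,4): δ = 101.12°  ·
  (1,2): δ = 111.21°  ·
  (1,3): δ = 64.13°  ·
  (1,4): δ = 2.95°  ✓
  (2,3): δ = 132.92°  ·
  (2,4): δ = 65.84°  ·
  (3,4): δ = 112.92°  ·
antipodal pairs: 3

count = 3; pairs: (0,2), (0,3), (1,4)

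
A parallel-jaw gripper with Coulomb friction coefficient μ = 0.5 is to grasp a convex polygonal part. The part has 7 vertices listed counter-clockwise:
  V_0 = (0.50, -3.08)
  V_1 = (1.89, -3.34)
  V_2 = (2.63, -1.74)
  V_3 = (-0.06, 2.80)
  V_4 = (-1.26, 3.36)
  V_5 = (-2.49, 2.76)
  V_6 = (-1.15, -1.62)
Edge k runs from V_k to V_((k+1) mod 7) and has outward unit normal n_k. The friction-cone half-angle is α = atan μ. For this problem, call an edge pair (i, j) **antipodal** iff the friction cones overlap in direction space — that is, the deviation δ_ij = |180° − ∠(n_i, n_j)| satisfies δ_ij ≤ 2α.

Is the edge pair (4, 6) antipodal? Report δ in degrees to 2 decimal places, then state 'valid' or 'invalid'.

α = atan 0.5 = 26.57°;  2α = 53.13°
edge 4: e_4 = (-1.23, -0.60);  n_4 = (-0.4384, +0.8988)
edge 6: e_6 = (+1.65, -1.46);  n_6 = (-0.6627, -0.7489)
∠(n_4, n_6) = 112.49°
δ = |180° − 112.49°| = 67.51°
67.51° > 2α = 53.13°  →  invalid

δ = 67.51°, invalid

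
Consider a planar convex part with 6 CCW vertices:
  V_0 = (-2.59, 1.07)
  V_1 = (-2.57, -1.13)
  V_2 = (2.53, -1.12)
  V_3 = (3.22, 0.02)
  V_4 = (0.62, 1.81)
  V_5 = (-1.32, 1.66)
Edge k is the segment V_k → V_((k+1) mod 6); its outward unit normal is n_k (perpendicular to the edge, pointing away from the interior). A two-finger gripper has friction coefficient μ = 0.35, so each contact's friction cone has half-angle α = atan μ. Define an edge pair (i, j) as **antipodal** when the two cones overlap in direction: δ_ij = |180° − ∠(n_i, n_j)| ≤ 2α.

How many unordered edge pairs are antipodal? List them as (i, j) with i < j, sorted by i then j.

count = 5; pairs: (0,2), (1,3), (1,4), (1,5), (2,5)

α = atan 0.35 = 19.29°;  2α = 38.58°
n_0 = (-1.0000, -0.0091)
n_1 = (+0.0020, -1.0000)
n_2 = (+0.8555, -0.5178)
n_3 = (+0.5671, +0.8237)
n_4 = (-0.0771, +0.9970)
n_5 = (-0.4213, +0.9069)
  (0,1): δ = 90.41°  ·
  (0,2): δ = 31.71°  ✓
  (0,3): δ = 54.93°  ·
  (0,4): δ = 93.90°  ·
  (0,5): δ = 114.40°  ·
  (1,2): δ = 121.30°  ·
  (1,3): δ = 34.66°  ✓
  (1,4): δ = 4.31°  ✓
  (1,5): δ = 24.81°  ✓
  (2,3): δ = 93.36°  ·
  (2,4): δ = 54.39°  ·
  (2,5): δ = 33.90°  ✓
  (3,4): δ = 141.03°  ·
  (3,5): δ = 120.54°  ·
  (4,5): δ = 159.50°  ·
antipodal pairs: 5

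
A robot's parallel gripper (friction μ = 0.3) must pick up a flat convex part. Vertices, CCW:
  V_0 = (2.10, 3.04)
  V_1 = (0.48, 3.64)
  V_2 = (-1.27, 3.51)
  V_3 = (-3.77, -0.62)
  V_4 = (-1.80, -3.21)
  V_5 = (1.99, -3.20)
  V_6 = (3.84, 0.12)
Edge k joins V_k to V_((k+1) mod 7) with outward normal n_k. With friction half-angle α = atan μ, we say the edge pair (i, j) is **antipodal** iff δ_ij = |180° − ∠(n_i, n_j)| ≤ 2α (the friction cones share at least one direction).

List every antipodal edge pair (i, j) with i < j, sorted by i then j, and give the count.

α = atan 0.3 = 16.70°;  2α = 33.40°
n_0 = (+0.3473, +0.9377)
n_1 = (-0.0741, +0.9973)
n_2 = (-0.8555, +0.5178)
n_3 = (-0.7959, -0.6054)
n_4 = (+0.0026, -1.0000)
n_5 = (+0.8735, -0.4868)
n_6 = (+0.8590, +0.5119)
  (0,1): δ = 155.43°  ·
  (0,2): δ = 100.86°  ·
  (0,3): δ = 32.42°  ✓
  (0,4): δ = 20.47°  ✓
  (0,5): δ = 81.20°  ·
  (0,6): δ = 141.11°  ·
  (1,2): δ = 125.44°  ·
  (1,3): δ = 56.99°  ·
  (1,4): δ = 4.10°  ✓
  (1,5): δ = 56.62°  ·
  (1,6): δ = 116.54°  ·
  (2,3): δ = 111.56°  ·
  (2,4): δ = 58.66°  ·
  (2,5): δ = 2.06°  ✓
  (2,6): δ = 61.98°  ·
  (3,4): δ = 127.11°  ·
  (3,5): δ = 66.39°  ·
  (3,6): δ = 6.47°  ✓
  (4,5): δ = 119.28°  ·
  (4,6): δ = 59.36°  ·
  (5,6): δ = 120.08°  ·
antipodal pairs: 5

count = 5; pairs: (0,3), (0,4), (1,4), (2,5), (3,6)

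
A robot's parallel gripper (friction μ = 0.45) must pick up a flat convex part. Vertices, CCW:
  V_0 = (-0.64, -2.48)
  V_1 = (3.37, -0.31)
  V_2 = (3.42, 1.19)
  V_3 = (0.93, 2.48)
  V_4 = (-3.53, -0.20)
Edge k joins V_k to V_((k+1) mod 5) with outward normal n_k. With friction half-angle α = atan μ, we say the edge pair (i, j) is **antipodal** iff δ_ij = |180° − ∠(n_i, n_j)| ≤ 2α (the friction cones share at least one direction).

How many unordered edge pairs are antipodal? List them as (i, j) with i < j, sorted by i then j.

α = atan 0.45 = 24.23°;  2α = 48.46°
n_0 = (+0.4759, -0.8795)
n_1 = (+0.9994, -0.0333)
n_2 = (+0.4600, +0.8879)
n_3 = (-0.5151, +0.8572)
n_4 = (-0.6194, -0.7851)
  (0,1): δ = 120.33°  ·
  (0,2): δ = 55.81°  ·
  (0,3): δ = 2.58°  ✓
  (0,4): δ = 113.31°  ·
  (1,2): δ = 115.48°  ·
  (1,3): δ = 57.09°  ·
  (1,4): δ = 53.64°  ·
  (2,3): δ = 121.61°  ·
  (2,4): δ = 10.88°  ✓
  (3,4): δ = 69.27°  ·
antipodal pairs: 2

count = 2; pairs: (0,3), (2,4)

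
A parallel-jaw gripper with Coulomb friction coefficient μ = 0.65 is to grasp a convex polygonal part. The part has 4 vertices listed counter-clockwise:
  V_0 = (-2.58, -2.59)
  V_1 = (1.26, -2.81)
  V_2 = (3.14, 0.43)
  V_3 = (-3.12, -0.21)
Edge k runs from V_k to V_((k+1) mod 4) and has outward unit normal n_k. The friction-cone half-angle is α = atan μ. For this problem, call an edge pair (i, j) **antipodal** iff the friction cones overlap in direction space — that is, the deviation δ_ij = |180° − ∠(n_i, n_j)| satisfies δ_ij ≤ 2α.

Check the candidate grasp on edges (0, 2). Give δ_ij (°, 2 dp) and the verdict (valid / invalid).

α = atan 0.65 = 33.02°;  2α = 66.05°
edge 0: e_0 = (+3.84, -0.22);  n_0 = (-0.0572, -0.9984)
edge 2: e_2 = (-6.26, -0.64);  n_2 = (-0.1017, +0.9948)
∠(n_0, n_2) = 170.88°
δ = |180° − 170.88°| = 9.12°
9.12° ≤ 2α = 66.05°  →  valid

δ = 9.12°, valid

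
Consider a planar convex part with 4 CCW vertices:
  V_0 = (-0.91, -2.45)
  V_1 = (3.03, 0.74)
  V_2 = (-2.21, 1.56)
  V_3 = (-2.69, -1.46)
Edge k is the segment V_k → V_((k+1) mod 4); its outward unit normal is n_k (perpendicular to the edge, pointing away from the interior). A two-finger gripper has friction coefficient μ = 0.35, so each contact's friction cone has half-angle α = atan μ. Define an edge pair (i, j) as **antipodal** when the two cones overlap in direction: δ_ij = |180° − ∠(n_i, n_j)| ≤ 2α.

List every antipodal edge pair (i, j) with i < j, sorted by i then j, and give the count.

count = 1; pairs: (1,3)

α = atan 0.35 = 19.29°;  2α = 38.58°
n_0 = (+0.6293, -0.7772)
n_1 = (+0.1546, +0.9880)
n_2 = (-0.9876, +0.1570)
n_3 = (-0.4861, -0.8739)
  (0,1): δ = 47.89°  ·
  (0,2): δ = 41.97°  ·
  (0,3): δ = 111.92°  ·
  (1,2): δ = 90.14°  ·
  (1,3): δ = 20.19°  ✓
  (2,3): δ = 110.05°  ·
antipodal pairs: 1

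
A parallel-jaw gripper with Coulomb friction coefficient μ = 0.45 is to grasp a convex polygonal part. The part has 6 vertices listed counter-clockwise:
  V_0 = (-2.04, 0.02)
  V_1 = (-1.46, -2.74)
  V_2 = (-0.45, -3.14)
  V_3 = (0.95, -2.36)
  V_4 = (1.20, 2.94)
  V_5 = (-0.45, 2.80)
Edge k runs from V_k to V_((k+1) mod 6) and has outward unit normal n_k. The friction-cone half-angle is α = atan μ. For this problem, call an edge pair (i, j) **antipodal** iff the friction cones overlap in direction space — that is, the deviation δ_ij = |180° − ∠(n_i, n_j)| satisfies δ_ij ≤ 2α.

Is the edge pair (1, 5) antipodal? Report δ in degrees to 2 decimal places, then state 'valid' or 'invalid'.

δ = 81.84°, invalid

α = atan 0.45 = 24.23°;  2α = 48.46°
edge 1: e_1 = (+1.01, -0.40);  n_1 = (-0.3682, -0.9297)
edge 5: e_5 = (-1.59, -2.78);  n_5 = (-0.8681, +0.4965)
∠(n_1, n_5) = 98.16°
δ = |180° − 98.16°| = 81.84°
81.84° > 2α = 48.46°  →  invalid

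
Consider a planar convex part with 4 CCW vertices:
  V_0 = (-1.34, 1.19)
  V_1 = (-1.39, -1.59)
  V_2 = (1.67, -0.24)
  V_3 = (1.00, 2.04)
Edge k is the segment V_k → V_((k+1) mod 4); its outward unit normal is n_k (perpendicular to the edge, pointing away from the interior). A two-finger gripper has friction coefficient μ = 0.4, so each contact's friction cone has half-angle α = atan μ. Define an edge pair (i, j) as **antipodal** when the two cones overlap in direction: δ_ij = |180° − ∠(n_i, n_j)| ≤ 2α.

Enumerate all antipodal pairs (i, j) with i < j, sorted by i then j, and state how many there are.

α = atan 0.4 = 21.80°;  2α = 43.60°
n_0 = (-0.9998, +0.0180)
n_1 = (+0.4036, -0.9149)
n_2 = (+0.9594, +0.2819)
n_3 = (-0.3414, +0.9399)
  (0,1): δ = 65.16°  ·
  (0,2): δ = 17.41°  ✓
  (0,3): δ = 110.99°  ·
  (1,2): δ = 97.43°  ·
  (1,3): δ = 3.84°  ✓
  (2,3): δ = 86.41°  ·
antipodal pairs: 2

count = 2; pairs: (0,2), (1,3)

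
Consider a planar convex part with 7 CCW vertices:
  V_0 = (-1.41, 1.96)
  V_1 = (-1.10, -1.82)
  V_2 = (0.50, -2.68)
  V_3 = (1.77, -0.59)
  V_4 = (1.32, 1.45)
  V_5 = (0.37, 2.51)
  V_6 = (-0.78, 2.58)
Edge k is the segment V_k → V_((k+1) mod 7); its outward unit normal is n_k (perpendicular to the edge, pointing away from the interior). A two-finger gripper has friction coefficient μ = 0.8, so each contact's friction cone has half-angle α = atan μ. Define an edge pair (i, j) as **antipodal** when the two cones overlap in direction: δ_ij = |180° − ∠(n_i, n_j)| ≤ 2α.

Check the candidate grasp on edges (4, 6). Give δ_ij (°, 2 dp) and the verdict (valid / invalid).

α = atan 0.8 = 38.66°;  2α = 77.32°
edge 4: e_4 = (-0.95, +1.06);  n_4 = (+0.7447, +0.6674)
edge 6: e_6 = (-0.63, -0.62);  n_6 = (-0.7014, +0.7127)
∠(n_4, n_6) = 92.67°
δ = |180° − 92.67°| = 87.33°
87.33° > 2α = 77.32°  →  invalid

δ = 87.33°, invalid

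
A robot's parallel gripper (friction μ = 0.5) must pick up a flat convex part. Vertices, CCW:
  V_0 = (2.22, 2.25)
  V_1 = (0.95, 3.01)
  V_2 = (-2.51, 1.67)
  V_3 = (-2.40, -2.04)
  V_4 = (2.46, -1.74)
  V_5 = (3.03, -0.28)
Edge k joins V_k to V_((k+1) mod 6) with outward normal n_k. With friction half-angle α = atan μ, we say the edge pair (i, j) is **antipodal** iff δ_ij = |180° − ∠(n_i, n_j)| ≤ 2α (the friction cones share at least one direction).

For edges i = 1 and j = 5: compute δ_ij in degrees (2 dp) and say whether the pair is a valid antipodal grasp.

α = atan 0.5 = 26.57°;  2α = 53.13°
edge 1: e_1 = (-3.46, -1.34);  n_1 = (-0.3611, +0.9325)
edge 5: e_5 = (-0.81, +2.53);  n_5 = (+0.9524, +0.3049)
∠(n_1, n_5) = 93.42°
δ = |180° − 93.42°| = 86.58°
86.58° > 2α = 53.13°  →  invalid

δ = 86.58°, invalid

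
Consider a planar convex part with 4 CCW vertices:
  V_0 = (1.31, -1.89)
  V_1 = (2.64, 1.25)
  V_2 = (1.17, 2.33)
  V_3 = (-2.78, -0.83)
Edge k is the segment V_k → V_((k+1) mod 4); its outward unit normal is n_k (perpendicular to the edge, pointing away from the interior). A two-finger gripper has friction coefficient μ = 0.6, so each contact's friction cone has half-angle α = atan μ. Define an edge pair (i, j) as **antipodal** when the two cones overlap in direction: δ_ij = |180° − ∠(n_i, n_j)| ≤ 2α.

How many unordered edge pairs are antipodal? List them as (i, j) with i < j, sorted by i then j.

count = 3; pairs: (0,2), (1,3), (2,3)

α = atan 0.6 = 30.96°;  2α = 61.93°
n_0 = (+0.9208, -0.3900)
n_1 = (+0.5921, +0.8059)
n_2 = (-0.6247, +0.7809)
n_3 = (-0.2509, -0.9680)
  (0,1): δ = 103.35°  ·
  (0,2): δ = 28.38°  ✓
  (0,3): δ = 98.43°  ·
  (1,2): δ = 105.04°  ·
  (1,3): δ = 21.77°  ✓
  (2,3): δ = 53.19°  ✓
antipodal pairs: 3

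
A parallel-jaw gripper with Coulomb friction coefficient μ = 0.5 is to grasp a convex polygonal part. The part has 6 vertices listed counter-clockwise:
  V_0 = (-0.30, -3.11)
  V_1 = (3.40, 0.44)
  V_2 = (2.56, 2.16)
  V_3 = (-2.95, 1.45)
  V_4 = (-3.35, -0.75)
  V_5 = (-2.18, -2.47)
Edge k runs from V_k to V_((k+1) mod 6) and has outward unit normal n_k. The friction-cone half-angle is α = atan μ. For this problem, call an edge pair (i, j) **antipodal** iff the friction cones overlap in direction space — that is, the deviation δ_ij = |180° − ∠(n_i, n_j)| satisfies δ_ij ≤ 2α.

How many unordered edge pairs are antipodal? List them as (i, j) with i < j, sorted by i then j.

α = atan 0.5 = 26.57°;  2α = 53.13°
n_0 = (+0.6923, -0.7216)
n_1 = (+0.8986, +0.4388)
n_2 = (-0.1278, +0.9918)
n_3 = (-0.9839, +0.1789)
n_4 = (-0.8268, -0.5624)
n_5 = (-0.3223, -0.9466)
  (0,1): δ = 107.79°  ·
  (0,2): δ = 36.47°  ✓
  (0,3): δ = 35.88°  ✓
  (0,4): δ = 80.41°  ·
  (0,5): δ = 117.39°  ·
  (1,2): δ = 108.69°  ·
  (1,3): δ = 36.33°  ✓
  (1,4): δ = 8.20°  ✓
  (1,5): δ = 45.17°  ✓
  (2,3): δ = 107.65°  ·
  (2,4): δ = 63.12°  ·
  (2,5): δ = 26.14°  ✓
  (3,4): δ = 135.47°  ·
  (3,5): δ = 98.50°  ·
  (4,5): δ = 143.02°  ·
antipodal pairs: 6

count = 6; pairs: (0,2), (0,3), (1,3), (1,4), (1,5), (2,5)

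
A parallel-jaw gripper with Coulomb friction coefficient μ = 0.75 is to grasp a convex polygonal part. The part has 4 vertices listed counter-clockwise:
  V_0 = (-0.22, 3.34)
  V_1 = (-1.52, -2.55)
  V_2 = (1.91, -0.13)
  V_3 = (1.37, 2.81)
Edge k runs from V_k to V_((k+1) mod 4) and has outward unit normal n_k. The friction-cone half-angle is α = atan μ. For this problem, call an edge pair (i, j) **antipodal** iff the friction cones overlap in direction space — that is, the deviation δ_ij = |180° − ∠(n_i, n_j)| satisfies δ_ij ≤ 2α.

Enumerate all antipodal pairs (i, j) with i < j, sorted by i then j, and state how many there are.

α = atan 0.75 = 36.87°;  2α = 73.74°
n_0 = (-0.9765, +0.2155)
n_1 = (+0.5765, -0.8171)
n_2 = (+0.9835, +0.1807)
n_3 = (+0.3162, +0.9487)
  (0,1): δ = 42.35°  ✓
  (0,2): δ = 22.85°  ✓
  (0,3): δ = 84.01°  ·
  (1,2): δ = 114.80°  ·
  (1,3): δ = 53.64°  ✓
  (2,3): δ = 118.84°  ·
antipodal pairs: 3

count = 3; pairs: (0,1), (0,2), (1,3)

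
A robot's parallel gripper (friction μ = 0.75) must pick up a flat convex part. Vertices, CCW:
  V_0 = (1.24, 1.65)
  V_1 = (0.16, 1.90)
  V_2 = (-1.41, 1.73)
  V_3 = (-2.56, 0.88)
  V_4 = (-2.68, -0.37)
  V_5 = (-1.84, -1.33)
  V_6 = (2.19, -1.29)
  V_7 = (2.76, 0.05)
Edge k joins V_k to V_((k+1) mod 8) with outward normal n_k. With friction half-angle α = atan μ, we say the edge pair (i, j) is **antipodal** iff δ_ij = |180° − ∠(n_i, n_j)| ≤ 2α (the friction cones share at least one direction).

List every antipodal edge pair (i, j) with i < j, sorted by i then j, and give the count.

α = atan 0.75 = 36.87°;  2α = 73.74°
n_0 = (+0.2255, +0.9742)
n_1 = (-0.1077, +0.9942)
n_2 = (-0.5944, +0.8042)
n_3 = (-0.9954, +0.0956)
n_4 = (-0.7526, -0.6585)
n_5 = (+0.0099, -1.0000)
n_6 = (+0.9202, -0.3914)
n_7 = (+0.7250, +0.6887)
  (0,1): δ = 160.79°  ·
  (0,2): δ = 130.50°  ·
  (0,3): δ = 82.45°  ·
  (0,4): δ = 35.78°  ✓
  (0,5): δ = 13.60°  ✓
  (0,6): δ = 79.99°  ·
  (0,7): δ = 146.56°  ·
  (1,2): δ = 149.71°  ·
  (1,3): δ = 101.66°  ·
  (1,4): δ = 54.99°  ✓
  (1,5): δ = 5.61°  ✓
  (1,6): δ = 60.78°  ✓
  (1,7): δ = 127.35°  ·
  (2,3): δ = 131.95°  ·
  (2,4): δ = 85.28°  ·
  (2,5): δ = 35.90°  ✓
  (2,6): δ = 30.49°  ✓
  (2,7): δ = 97.06°  ·
  (3,4): δ = 133.33°  ·
  (3,5): δ = 83.95°  ·
  (3,6): δ = 17.56°  ✓
  (3,7): δ = 49.01°  ✓
  (4,5): δ = 130.62°  ·
  (4,6): δ = 64.23°  ✓
  (4,7): δ = 2.35°  ✓
  (5,6): δ = 113.61°  ·
  (5,7): δ = 47.04°  ✓
  (6,7): δ = 113.43°  ·
antipodal pairs: 12

count = 12; pairs: (0,4), (0,5), (1,4), (1,5), (1,6), (2,5), (2,6), (3,6), (3,7), (4,6), (4,7), (5,7)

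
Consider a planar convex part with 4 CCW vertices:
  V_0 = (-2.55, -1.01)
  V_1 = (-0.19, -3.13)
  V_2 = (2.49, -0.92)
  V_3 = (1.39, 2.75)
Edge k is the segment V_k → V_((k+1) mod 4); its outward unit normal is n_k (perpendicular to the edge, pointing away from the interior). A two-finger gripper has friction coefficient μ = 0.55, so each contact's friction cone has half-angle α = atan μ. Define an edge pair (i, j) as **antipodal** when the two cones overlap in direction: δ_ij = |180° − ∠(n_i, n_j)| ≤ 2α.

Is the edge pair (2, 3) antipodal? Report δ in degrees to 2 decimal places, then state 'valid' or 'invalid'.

δ = 63.02°, invalid

α = atan 0.55 = 28.81°;  2α = 57.62°
edge 2: e_2 = (-1.10, +3.67);  n_2 = (+0.9579, +0.2871)
edge 3: e_3 = (-3.94, -3.76);  n_3 = (-0.6904, +0.7234)
∠(n_2, n_3) = 116.98°
δ = |180° − 116.98°| = 63.02°
63.02° > 2α = 57.62°  →  invalid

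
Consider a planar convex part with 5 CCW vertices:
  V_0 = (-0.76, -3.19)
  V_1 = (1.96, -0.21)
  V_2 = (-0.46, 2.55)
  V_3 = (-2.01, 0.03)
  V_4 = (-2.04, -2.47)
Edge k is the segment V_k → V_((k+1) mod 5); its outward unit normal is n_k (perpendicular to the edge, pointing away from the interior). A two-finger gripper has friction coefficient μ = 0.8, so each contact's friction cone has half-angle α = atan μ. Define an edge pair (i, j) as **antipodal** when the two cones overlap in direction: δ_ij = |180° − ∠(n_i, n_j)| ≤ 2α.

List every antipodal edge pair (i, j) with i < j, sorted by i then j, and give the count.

α = atan 0.8 = 38.66°;  2α = 77.32°
n_0 = (+0.7386, -0.6742)
n_1 = (+0.7519, +0.6593)
n_2 = (-0.8518, +0.5239)
n_3 = (-0.9999, +0.0120)
n_4 = (-0.4903, -0.8716)
  (0,1): δ = 96.37°  ·
  (0,2): δ = 10.79°  ✓
  (0,3): δ = 41.70°  ✓
  (0,4): δ = 103.03°  ·
  (1,2): δ = 72.84°  ✓
  (1,3): δ = 41.93°  ✓
  (1,4): δ = 19.40°  ✓
  (2,3): δ = 149.09°  ·
  (2,4): δ = 87.76°  ·
  (3,4): δ = 118.67°  ·
antipodal pairs: 5

count = 5; pairs: (0,2), (0,3), (1,2), (1,3), (1,4)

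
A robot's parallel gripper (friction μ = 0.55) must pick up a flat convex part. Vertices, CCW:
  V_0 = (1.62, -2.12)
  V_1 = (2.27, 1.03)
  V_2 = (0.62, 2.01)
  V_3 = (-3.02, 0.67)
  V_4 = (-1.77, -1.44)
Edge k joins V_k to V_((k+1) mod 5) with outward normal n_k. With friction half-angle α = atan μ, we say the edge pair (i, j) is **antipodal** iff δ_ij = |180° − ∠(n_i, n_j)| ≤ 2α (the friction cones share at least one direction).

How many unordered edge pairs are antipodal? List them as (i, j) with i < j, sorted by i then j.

count = 4; pairs: (0,3), (1,3), (1,4), (2,4)

α = atan 0.55 = 28.81°;  2α = 57.62°
n_0 = (+0.9794, -0.2021)
n_1 = (+0.5107, +0.8598)
n_2 = (-0.3455, +0.9384)
n_3 = (-0.8604, -0.5097)
n_4 = (-0.1967, -0.9805)
  (0,1): δ = 109.05°  ·
  (0,2): δ = 58.13°  ·
  (0,3): δ = 42.30°  ✓
  (0,4): δ = 90.32°  ·
  (1,2): δ = 129.08°  ·
  (1,3): δ = 28.65°  ✓
  (1,4): δ = 19.37°  ✓
  (2,3): δ = 79.57°  ·
  (2,4): δ = 31.55°  ✓
  (3,4): δ = 131.99°  ·
antipodal pairs: 4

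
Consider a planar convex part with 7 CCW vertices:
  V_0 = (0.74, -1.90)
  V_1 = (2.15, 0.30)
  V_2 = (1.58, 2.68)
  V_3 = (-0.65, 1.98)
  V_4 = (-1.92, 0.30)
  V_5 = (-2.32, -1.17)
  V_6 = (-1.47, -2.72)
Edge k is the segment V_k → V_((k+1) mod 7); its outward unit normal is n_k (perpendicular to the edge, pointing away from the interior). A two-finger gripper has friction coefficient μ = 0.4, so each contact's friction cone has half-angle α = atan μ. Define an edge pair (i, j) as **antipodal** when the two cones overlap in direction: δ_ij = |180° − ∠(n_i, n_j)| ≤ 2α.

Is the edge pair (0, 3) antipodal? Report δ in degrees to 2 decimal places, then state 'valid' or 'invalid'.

α = atan 0.4 = 21.80°;  2α = 43.60°
edge 0: e_0 = (+1.41, +2.20);  n_0 = (+0.8419, -0.5396)
edge 3: e_3 = (-1.27, -1.68);  n_3 = (-0.7977, +0.6030)
∠(n_0, n_3) = 175.57°
δ = |180° − 175.57°| = 4.43°
4.43° ≤ 2α = 43.60°  →  valid

δ = 4.43°, valid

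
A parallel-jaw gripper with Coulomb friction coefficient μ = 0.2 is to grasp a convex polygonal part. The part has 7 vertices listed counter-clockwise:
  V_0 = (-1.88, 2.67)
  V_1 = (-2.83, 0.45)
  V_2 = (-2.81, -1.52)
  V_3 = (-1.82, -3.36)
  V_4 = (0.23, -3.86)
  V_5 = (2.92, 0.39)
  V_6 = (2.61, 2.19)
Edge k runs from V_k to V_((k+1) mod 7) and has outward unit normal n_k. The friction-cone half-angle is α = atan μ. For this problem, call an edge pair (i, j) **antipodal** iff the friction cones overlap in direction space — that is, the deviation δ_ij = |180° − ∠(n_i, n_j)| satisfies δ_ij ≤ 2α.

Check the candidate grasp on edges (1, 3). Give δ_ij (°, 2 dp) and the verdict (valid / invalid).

δ = 104.29°, invalid

α = atan 0.2 = 11.31°;  2α = 22.62°
edge 1: e_1 = (+0.02, -1.97);  n_1 = (-0.9999, -0.0102)
edge 3: e_3 = (+2.05, -0.50);  n_3 = (-0.2370, -0.9715)
∠(n_1, n_3) = 75.71°
δ = |180° − 75.71°| = 104.29°
104.29° > 2α = 22.62°  →  invalid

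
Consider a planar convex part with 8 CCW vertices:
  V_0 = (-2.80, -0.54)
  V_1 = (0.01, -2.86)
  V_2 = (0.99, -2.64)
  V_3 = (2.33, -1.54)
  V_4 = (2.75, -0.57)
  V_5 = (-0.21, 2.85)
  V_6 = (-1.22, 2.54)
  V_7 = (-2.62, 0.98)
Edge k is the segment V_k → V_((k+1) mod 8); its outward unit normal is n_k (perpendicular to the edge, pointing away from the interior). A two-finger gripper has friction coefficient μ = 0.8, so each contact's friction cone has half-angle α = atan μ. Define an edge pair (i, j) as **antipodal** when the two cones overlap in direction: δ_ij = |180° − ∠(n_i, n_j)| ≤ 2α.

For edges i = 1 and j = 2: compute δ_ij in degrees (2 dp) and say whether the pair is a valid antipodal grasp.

δ = 153.27°, invalid

α = atan 0.8 = 38.66°;  2α = 77.32°
edge 1: e_1 = (+0.98, +0.22);  n_1 = (+0.2190, -0.9757)
edge 2: e_2 = (+1.34, +1.10);  n_2 = (+0.6345, -0.7729)
∠(n_1, n_2) = 26.73°
δ = |180° − 26.73°| = 153.27°
153.27° > 2α = 77.32°  →  invalid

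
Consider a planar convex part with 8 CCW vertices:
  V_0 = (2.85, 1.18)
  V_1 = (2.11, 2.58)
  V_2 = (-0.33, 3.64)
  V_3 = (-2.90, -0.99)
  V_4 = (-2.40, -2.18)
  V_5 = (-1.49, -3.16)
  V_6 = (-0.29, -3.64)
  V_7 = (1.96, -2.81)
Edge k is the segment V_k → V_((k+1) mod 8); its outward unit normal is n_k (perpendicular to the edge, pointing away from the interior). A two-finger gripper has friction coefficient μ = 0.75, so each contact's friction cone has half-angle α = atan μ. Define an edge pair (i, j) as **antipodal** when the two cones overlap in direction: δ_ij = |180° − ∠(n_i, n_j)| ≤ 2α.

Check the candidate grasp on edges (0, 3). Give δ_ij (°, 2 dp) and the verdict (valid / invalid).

δ = 5.07°, valid

α = atan 0.75 = 36.87°;  2α = 73.74°
edge 0: e_0 = (-0.74, +1.40);  n_0 = (+0.8841, +0.4673)
edge 3: e_3 = (+0.50, -1.19);  n_3 = (-0.9219, -0.3874)
∠(n_0, n_3) = 174.93°
δ = |180° − 174.93°| = 5.07°
5.07° ≤ 2α = 73.74°  →  valid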